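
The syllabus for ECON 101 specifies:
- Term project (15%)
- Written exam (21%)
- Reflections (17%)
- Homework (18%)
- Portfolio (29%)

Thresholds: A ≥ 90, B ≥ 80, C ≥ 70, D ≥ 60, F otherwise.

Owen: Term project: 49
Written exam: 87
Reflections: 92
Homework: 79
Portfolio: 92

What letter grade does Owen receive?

Weighted total:
  Term project 49 × 0.15 = 7.35
  Written exam 87 × 0.21 = 18.27
  Reflections 92 × 0.17 = 15.64
  Homework 79 × 0.18 = 14.22
  Portfolio 92 × 0.29 = 26.68
Sum = 82.16
82.16 is ≥ 80 and < 90 → B

B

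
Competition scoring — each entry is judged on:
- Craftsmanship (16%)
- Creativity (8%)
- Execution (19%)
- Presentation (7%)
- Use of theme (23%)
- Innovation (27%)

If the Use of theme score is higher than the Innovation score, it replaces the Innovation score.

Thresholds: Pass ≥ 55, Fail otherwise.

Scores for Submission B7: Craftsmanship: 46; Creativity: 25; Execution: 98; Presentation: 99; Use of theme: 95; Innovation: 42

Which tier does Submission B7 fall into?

Use of theme (95) > Innovation (42), so Innovation counts as 95.
Weighted total:
  Craftsmanship 46 × 0.16 = 7.36
  Creativity 25 × 0.08 = 2
  Execution 98 × 0.19 = 18.62
  Presentation 99 × 0.07 = 6.93
  Use of theme 95 × 0.23 = 21.85
  Innovation 95 × 0.27 = 25.65
Sum = 82.41
82.41 ≥ 55 → Pass

Pass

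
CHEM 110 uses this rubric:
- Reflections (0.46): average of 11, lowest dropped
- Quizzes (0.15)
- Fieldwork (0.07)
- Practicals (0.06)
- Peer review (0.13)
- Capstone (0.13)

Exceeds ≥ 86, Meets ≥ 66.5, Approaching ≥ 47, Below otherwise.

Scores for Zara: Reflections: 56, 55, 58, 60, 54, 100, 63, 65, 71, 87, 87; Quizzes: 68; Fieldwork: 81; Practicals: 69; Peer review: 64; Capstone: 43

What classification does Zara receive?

Approaching

Reflections: drop 54 → average of remaining 10 = 702/10 = 70.2
Weighted total:
  Reflections 70.2 × 0.46 = 32.292
  Quizzes 68 × 0.15 = 10.2
  Fieldwork 81 × 0.07 = 5.67
  Practicals 69 × 0.06 = 4.14
  Peer review 64 × 0.13 = 8.32
  Capstone 43 × 0.13 = 5.59
Sum = 66.212
66.212 is ≥ 47 and < 66.5 → Approaching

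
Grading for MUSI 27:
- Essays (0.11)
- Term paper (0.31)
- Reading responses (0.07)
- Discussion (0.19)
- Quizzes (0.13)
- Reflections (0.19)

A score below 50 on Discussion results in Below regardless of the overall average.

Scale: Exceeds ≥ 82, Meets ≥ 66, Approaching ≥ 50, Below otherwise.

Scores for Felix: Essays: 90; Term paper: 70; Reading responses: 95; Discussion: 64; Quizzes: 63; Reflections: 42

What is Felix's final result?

Meets

Discussion score 64 ≥ 50: minimum met.
Weighted total:
  Essays 90 × 0.11 = 9.9
  Term paper 70 × 0.31 = 21.7
  Reading responses 95 × 0.07 = 6.65
  Discussion 64 × 0.19 = 12.16
  Quizzes 63 × 0.13 = 8.19
  Reflections 42 × 0.19 = 7.98
Sum = 66.58
66.58 is ≥ 66 and < 82 → Meets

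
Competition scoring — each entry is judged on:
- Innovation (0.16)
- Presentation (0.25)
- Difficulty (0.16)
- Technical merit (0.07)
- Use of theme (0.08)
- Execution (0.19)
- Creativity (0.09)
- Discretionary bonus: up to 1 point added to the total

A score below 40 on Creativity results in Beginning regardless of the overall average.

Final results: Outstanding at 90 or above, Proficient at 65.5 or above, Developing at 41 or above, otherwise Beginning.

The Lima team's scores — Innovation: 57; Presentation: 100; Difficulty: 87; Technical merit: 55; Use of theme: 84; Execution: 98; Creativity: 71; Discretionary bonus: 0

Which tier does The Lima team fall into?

Creativity score 71 ≥ 40: minimum met.
Weighted total:
  Innovation 57 × 0.16 = 9.12
  Presentation 100 × 0.25 = 25
  Difficulty 87 × 0.16 = 13.92
  Technical merit 55 × 0.07 = 3.85
  Use of theme 84 × 0.08 = 6.72
  Execution 98 × 0.19 = 18.62
  Creativity 71 × 0.09 = 6.39
Sum = 83.62
Discretionary bonus: 83.62 + 0 = 83.62
83.62 is ≥ 65.5 and < 90 → Proficient

Proficient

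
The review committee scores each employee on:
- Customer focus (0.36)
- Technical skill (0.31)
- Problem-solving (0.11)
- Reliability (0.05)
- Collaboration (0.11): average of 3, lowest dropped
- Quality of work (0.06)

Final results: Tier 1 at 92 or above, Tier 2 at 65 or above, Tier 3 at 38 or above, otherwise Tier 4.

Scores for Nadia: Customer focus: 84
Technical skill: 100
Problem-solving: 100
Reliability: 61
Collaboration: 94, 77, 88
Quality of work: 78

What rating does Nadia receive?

Tier 2

Collaboration: drop 77 → average of remaining 2 = 182/2 = 91
Weighted total:
  Customer focus 84 × 0.36 = 30.24
  Technical skill 100 × 0.31 = 31
  Problem-solving 100 × 0.11 = 11
  Reliability 61 × 0.05 = 3.05
  Collaboration 91 × 0.11 = 10.01
  Quality of work 78 × 0.06 = 4.68
Sum = 89.98
89.98 is ≥ 65 and < 92 → Tier 2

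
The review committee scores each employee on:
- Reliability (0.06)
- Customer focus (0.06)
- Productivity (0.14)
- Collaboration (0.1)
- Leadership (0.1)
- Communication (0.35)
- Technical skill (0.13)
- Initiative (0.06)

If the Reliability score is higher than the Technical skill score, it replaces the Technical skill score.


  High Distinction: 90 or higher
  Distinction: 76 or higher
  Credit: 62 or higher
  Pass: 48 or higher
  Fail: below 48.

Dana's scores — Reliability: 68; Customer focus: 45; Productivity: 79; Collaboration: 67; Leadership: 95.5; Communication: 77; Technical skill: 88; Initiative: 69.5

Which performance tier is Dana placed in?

Distinction

Reliability (68) ≤ Technical skill (88), so Technical skill stays at 88.
Weighted total:
  Reliability 68 × 0.06 = 4.08
  Customer focus 45 × 0.06 = 2.7
  Productivity 79 × 0.14 = 11.06
  Collaboration 67 × 0.1 = 6.7
  Leadership 95.5 × 0.1 = 9.55
  Communication 77 × 0.35 = 26.95
  Technical skill 88 × 0.13 = 11.44
  Initiative 69.5 × 0.06 = 4.17
Sum = 76.65
76.65 is ≥ 76 and < 90 → Distinction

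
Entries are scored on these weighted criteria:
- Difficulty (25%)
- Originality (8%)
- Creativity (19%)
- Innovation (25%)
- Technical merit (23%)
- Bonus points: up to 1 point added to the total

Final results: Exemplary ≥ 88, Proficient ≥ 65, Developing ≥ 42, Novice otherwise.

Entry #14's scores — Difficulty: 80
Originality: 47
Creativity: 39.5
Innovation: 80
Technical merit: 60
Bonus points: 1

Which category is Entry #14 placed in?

Proficient

Weighted total:
  Difficulty 80 × 0.25 = 20
  Originality 47 × 0.08 = 3.76
  Creativity 39.5 × 0.19 = 7.505
  Innovation 80 × 0.25 = 20
  Technical merit 60 × 0.23 = 13.8
Sum = 65.065
Bonus points: 65.065 + 1 = 66.065
66.065 is ≥ 65 and < 88 → Proficient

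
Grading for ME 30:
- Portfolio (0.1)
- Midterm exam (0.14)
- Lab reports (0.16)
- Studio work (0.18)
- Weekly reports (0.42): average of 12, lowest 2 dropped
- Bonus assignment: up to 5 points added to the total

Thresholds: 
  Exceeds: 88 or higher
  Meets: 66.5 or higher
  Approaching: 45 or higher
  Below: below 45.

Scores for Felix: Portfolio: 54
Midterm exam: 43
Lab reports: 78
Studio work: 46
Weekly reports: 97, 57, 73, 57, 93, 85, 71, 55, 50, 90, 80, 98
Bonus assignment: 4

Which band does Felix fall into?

Meets

Weekly reports: drop 50, 55 → average of remaining 10 = 801/10 = 80.1
Weighted total:
  Portfolio 54 × 0.1 = 5.4
  Midterm exam 43 × 0.14 = 6.02
  Lab reports 78 × 0.16 = 12.48
  Studio work 46 × 0.18 = 8.28
  Weekly reports 80.1 × 0.42 = 33.642
Sum = 65.822
Bonus assignment: 65.822 + 4 = 69.822
69.822 is ≥ 66.5 and < 88 → Meets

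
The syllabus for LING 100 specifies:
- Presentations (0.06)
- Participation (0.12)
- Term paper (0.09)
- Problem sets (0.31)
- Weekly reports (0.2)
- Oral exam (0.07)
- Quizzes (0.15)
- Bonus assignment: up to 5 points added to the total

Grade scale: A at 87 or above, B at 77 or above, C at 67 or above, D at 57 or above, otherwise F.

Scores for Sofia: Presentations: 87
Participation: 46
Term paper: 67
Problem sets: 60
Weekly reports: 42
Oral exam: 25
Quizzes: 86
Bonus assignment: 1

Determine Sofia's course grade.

Weighted total:
  Presentations 87 × 0.06 = 5.22
  Participation 46 × 0.12 = 5.52
  Term paper 67 × 0.09 = 6.03
  Problem sets 60 × 0.31 = 18.6
  Weekly reports 42 × 0.2 = 8.4
  Oral exam 25 × 0.07 = 1.75
  Quizzes 86 × 0.15 = 12.9
Sum = 58.42
Bonus assignment: 58.42 + 1 = 59.42
59.42 is ≥ 57 and < 67 → D

D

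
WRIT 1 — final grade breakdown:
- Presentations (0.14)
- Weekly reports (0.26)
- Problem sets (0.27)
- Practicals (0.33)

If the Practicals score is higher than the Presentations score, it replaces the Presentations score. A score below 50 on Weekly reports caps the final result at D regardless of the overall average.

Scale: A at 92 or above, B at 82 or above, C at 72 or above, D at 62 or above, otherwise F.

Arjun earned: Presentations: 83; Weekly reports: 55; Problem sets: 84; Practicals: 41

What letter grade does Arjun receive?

D

Practicals (41) ≤ Presentations (83), so Presentations stays at 83.
Weekly reports score 55 ≥ 50: minimum met.
Weighted total:
  Presentations 83 × 0.14 = 11.62
  Weekly reports 55 × 0.26 = 14.3
  Problem sets 84 × 0.27 = 22.68
  Practicals 41 × 0.33 = 13.53
Sum = 62.13
62.13 is ≥ 62 and < 72 → D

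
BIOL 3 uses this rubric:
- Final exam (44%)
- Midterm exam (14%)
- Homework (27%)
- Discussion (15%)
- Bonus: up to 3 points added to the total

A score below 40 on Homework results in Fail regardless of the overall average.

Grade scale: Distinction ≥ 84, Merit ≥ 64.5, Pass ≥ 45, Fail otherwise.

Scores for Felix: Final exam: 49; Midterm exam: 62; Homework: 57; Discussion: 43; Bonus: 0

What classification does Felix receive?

Pass

Homework score 57 ≥ 40: minimum met.
Weighted total:
  Final exam 49 × 0.44 = 21.56
  Midterm exam 62 × 0.14 = 8.68
  Homework 57 × 0.27 = 15.39
  Discussion 43 × 0.15 = 6.45
Sum = 52.08
Bonus: 52.08 + 0 = 52.08
52.08 is ≥ 45 and < 64.5 → Pass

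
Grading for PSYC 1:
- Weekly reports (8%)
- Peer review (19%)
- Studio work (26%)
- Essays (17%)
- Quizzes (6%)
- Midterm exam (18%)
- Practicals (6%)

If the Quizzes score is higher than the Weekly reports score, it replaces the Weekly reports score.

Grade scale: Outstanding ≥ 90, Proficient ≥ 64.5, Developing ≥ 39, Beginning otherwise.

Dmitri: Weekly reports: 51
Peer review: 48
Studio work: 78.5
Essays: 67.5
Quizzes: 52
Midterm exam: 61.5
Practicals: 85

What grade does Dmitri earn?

Quizzes (52) > Weekly reports (51), so Weekly reports counts as 52.
Weighted total:
  Weekly reports 52 × 0.08 = 4.16
  Peer review 48 × 0.19 = 9.12
  Studio work 78.5 × 0.26 = 20.41
  Essays 67.5 × 0.17 = 11.475
  Quizzes 52 × 0.06 = 3.12
  Midterm exam 61.5 × 0.18 = 11.07
  Practicals 85 × 0.06 = 5.1
Sum = 64.455
64.455 is ≥ 39 and < 64.5 → Developing

Developing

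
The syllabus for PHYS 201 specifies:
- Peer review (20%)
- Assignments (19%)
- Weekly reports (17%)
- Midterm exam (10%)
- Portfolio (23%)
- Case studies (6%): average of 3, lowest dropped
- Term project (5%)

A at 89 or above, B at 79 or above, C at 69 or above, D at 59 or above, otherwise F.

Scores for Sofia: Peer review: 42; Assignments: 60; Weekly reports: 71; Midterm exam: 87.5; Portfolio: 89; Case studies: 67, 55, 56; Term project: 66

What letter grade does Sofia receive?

Case studies: drop 55 → average of remaining 2 = 123/2 = 61.5
Weighted total:
  Peer review 42 × 0.2 = 8.4
  Assignments 60 × 0.19 = 11.4
  Weekly reports 71 × 0.17 = 12.07
  Midterm exam 87.5 × 0.1 = 8.75
  Portfolio 89 × 0.23 = 20.47
  Case studies 61.5 × 0.06 = 3.69
  Term project 66 × 0.05 = 3.3
Sum = 68.08
68.08 is ≥ 59 and < 69 → D

D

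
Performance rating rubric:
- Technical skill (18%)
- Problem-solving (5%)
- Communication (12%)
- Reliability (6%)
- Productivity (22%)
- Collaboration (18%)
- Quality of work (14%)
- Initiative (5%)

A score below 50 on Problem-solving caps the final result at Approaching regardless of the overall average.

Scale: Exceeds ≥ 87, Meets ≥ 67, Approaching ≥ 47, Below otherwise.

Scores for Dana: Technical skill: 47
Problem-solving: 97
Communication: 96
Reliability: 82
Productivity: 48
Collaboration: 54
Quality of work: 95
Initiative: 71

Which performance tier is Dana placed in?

Approaching

Problem-solving score 97 ≥ 50: minimum met.
Weighted total:
  Technical skill 47 × 0.18 = 8.46
  Problem-solving 97 × 0.05 = 4.85
  Communication 96 × 0.12 = 11.52
  Reliability 82 × 0.06 = 4.92
  Productivity 48 × 0.22 = 10.56
  Collaboration 54 × 0.18 = 9.72
  Quality of work 95 × 0.14 = 13.3
  Initiative 71 × 0.05 = 3.55
Sum = 66.88
66.88 is ≥ 47 and < 67 → Approaching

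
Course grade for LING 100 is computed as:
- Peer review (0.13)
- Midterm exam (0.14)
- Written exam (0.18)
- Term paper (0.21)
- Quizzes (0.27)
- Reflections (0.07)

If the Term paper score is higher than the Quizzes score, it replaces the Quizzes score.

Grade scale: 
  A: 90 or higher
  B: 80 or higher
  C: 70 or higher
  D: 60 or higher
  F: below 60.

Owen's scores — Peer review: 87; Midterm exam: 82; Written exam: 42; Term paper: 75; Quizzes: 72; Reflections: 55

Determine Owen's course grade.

C

Term paper (75) > Quizzes (72), so Quizzes counts as 75.
Weighted total:
  Peer review 87 × 0.13 = 11.31
  Midterm exam 82 × 0.14 = 11.48
  Written exam 42 × 0.18 = 7.56
  Term paper 75 × 0.21 = 15.75
  Quizzes 75 × 0.27 = 20.25
  Reflections 55 × 0.07 = 3.85
Sum = 70.2
70.2 is ≥ 70 and < 80 → C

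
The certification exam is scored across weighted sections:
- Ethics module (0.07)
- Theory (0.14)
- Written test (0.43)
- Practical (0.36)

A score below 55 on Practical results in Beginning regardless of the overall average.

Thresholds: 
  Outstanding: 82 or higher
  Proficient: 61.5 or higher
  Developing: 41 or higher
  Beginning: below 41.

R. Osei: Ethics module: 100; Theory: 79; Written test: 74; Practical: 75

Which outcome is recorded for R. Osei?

Practical score 75 ≥ 55: minimum met.
Weighted total:
  Ethics module 100 × 0.07 = 7
  Theory 79 × 0.14 = 11.06
  Written test 74 × 0.43 = 31.82
  Practical 75 × 0.36 = 27
Sum = 76.88
76.88 is ≥ 61.5 and < 82 → Proficient

Proficient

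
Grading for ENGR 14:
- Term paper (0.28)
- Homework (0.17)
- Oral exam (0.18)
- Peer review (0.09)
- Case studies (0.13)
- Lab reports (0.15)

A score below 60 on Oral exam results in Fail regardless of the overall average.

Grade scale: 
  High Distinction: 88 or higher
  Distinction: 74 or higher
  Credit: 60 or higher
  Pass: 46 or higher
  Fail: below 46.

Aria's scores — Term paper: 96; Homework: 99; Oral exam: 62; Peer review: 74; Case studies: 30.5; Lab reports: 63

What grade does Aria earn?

Oral exam score 62 ≥ 60: minimum met.
Weighted total:
  Term paper 96 × 0.28 = 26.88
  Homework 99 × 0.17 = 16.83
  Oral exam 62 × 0.18 = 11.16
  Peer review 74 × 0.09 = 6.66
  Case studies 30.5 × 0.13 = 3.965
  Lab reports 63 × 0.15 = 9.45
Sum = 74.945
74.945 is ≥ 74 and < 88 → Distinction

Distinction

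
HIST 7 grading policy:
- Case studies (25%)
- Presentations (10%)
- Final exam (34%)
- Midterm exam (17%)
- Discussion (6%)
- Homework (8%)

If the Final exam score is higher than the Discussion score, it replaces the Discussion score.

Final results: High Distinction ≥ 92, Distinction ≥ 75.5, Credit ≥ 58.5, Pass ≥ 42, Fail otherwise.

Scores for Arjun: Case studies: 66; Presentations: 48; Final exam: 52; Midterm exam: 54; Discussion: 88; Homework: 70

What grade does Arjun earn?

Final exam (52) ≤ Discussion (88), so Discussion stays at 88.
Weighted total:
  Case studies 66 × 0.25 = 16.5
  Presentations 48 × 0.1 = 4.8
  Final exam 52 × 0.34 = 17.68
  Midterm exam 54 × 0.17 = 9.18
  Discussion 88 × 0.06 = 5.28
  Homework 70 × 0.08 = 5.6
Sum = 59.04
59.04 is ≥ 58.5 and < 75.5 → Credit

Credit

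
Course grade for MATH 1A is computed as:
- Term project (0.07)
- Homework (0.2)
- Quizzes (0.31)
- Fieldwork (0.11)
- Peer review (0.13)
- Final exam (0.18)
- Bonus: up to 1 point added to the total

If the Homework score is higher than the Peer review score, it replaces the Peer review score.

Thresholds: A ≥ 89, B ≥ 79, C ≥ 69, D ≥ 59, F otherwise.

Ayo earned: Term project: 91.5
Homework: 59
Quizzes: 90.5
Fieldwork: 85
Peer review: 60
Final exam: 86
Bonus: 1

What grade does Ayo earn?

B

Homework (59) ≤ Peer review (60), so Peer review stays at 60.
Weighted total:
  Term project 91.5 × 0.07 = 6.405
  Homework 59 × 0.2 = 11.8
  Quizzes 90.5 × 0.31 = 28.055
  Fieldwork 85 × 0.11 = 9.35
  Peer review 60 × 0.13 = 7.8
  Final exam 86 × 0.18 = 15.48
Sum = 78.89
Bonus: 78.89 + 1 = 79.89
79.89 is ≥ 79 and < 89 → B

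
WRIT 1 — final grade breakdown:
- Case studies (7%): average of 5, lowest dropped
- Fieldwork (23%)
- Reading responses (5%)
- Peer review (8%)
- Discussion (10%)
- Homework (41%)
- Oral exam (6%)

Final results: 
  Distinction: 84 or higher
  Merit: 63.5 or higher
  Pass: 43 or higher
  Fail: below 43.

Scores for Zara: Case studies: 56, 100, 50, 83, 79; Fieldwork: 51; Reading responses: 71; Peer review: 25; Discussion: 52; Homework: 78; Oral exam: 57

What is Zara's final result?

Pass

Case studies: drop 50 → average of remaining 4 = 318/4 = 79.5
Weighted total:
  Case studies 79.5 × 0.07 = 5.565
  Fieldwork 51 × 0.23 = 11.73
  Reading responses 71 × 0.05 = 3.55
  Peer review 25 × 0.08 = 2
  Discussion 52 × 0.1 = 5.2
  Homework 78 × 0.41 = 31.98
  Oral exam 57 × 0.06 = 3.42
Sum = 63.445
63.445 is ≥ 43 and < 63.5 → Pass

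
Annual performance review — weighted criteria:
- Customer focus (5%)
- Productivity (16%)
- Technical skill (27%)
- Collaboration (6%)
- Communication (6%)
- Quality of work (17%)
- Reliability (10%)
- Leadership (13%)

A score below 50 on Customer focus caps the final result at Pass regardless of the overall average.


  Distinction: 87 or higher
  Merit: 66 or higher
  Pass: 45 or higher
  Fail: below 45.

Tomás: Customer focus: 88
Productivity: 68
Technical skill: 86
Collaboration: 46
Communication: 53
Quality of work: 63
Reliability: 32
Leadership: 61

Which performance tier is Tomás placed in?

Merit

Customer focus score 88 ≥ 50: minimum met.
Weighted total:
  Customer focus 88 × 0.05 = 4.4
  Productivity 68 × 0.16 = 10.88
  Technical skill 86 × 0.27 = 23.22
  Collaboration 46 × 0.06 = 2.76
  Communication 53 × 0.06 = 3.18
  Quality of work 63 × 0.17 = 10.71
  Reliability 32 × 0.1 = 3.2
  Leadership 61 × 0.13 = 7.93
Sum = 66.28
66.28 is ≥ 66 and < 87 → Merit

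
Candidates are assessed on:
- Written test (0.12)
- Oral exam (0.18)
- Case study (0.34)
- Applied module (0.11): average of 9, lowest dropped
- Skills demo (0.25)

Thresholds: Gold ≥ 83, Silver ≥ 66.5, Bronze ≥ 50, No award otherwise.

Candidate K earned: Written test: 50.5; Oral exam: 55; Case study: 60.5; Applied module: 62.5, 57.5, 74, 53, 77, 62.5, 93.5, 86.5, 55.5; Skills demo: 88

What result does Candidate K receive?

Applied module: drop 53 → average of remaining 8 = 569/8 = 71.125
Weighted total:
  Written test 50.5 × 0.12 = 6.06
  Oral exam 55 × 0.18 = 9.9
  Case study 60.5 × 0.34 = 20.57
  Applied module 71.125 × 0.11 = 7.82375
  Skills demo 88 × 0.25 = 22
Sum = 66.35375
66.35375 is ≥ 50 and < 66.5 → Bronze

Bronze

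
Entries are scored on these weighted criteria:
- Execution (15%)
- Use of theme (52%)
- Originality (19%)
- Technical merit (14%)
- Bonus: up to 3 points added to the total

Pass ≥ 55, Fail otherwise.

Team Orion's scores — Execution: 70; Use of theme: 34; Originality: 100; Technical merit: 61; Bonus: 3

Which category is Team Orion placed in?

Weighted total:
  Execution 70 × 0.15 = 10.5
  Use of theme 34 × 0.52 = 17.68
  Originality 100 × 0.19 = 19
  Technical merit 61 × 0.14 = 8.54
Sum = 55.72
Bonus: 55.72 + 3 = 58.72
58.72 ≥ 55 → Pass

Pass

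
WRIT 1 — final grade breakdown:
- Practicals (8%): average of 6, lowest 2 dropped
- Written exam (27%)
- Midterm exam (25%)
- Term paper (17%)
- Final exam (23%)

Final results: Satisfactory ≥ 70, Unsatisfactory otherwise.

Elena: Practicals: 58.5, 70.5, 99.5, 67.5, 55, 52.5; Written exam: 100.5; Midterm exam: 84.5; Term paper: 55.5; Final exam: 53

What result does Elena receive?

Satisfactory

Practicals: drop 52.5, 55 → average of remaining 4 = 296/4 = 74
Weighted total:
  Practicals 74 × 0.08 = 5.92
  Written exam 100.5 × 0.27 = 27.135
  Midterm exam 84.5 × 0.25 = 21.125
  Term paper 55.5 × 0.17 = 9.435
  Final exam 53 × 0.23 = 12.19
Sum = 75.805
75.805 ≥ 70 → Satisfactory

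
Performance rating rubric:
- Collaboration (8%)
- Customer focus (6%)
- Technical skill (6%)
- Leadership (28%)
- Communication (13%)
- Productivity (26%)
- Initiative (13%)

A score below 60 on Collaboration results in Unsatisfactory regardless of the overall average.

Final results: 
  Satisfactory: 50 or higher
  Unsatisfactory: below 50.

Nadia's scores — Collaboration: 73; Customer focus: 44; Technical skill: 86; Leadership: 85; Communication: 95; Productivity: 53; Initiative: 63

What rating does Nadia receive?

Collaboration score 73 ≥ 60: minimum met.
Weighted total:
  Collaboration 73 × 0.08 = 5.84
  Customer focus 44 × 0.06 = 2.64
  Technical skill 86 × 0.06 = 5.16
  Leadership 85 × 0.28 = 23.8
  Communication 95 × 0.13 = 12.35
  Productivity 53 × 0.26 = 13.78
  Initiative 63 × 0.13 = 8.19
Sum = 71.76
71.76 ≥ 50 → Satisfactory

Satisfactory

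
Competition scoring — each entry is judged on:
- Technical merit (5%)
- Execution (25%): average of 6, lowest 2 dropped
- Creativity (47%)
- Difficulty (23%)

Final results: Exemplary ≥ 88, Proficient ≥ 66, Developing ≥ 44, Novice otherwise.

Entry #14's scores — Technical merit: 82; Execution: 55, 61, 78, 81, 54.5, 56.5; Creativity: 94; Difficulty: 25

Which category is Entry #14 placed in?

Proficient

Execution: drop 54.5, 55 → average of remaining 4 = 276.5/4 = 69.125
Weighted total:
  Technical merit 82 × 0.05 = 4.1
  Execution 69.125 × 0.25 = 17.28125
  Creativity 94 × 0.47 = 44.18
  Difficulty 25 × 0.23 = 5.75
Sum = 71.31125
71.31125 is ≥ 66 and < 88 → Proficient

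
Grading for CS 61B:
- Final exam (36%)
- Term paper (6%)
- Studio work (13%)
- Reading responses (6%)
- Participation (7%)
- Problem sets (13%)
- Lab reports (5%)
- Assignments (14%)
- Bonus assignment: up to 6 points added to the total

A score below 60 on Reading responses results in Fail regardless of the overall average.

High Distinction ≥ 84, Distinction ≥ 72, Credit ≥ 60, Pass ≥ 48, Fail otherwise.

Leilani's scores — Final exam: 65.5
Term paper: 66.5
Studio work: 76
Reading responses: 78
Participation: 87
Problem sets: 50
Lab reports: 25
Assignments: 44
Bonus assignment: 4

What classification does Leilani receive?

Reading responses score 78 ≥ 60: minimum met.
Weighted total:
  Final exam 65.5 × 0.36 = 23.58
  Term paper 66.5 × 0.06 = 3.99
  Studio work 76 × 0.13 = 9.88
  Reading responses 78 × 0.06 = 4.68
  Participation 87 × 0.07 = 6.09
  Problem sets 50 × 0.13 = 6.5
  Lab reports 25 × 0.05 = 1.25
  Assignments 44 × 0.14 = 6.16
Sum = 62.13
Bonus assignment: 62.13 + 4 = 66.13
66.13 is ≥ 60 and < 72 → Credit

Credit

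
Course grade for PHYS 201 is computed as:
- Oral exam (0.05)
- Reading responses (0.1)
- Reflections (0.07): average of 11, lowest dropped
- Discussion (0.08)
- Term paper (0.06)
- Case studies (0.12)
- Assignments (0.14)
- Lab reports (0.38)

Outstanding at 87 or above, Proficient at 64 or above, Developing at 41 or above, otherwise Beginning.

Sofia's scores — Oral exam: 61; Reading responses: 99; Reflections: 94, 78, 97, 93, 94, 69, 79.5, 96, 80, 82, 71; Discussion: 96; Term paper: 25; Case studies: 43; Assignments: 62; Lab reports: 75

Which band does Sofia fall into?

Proficient

Reflections: drop 69 → average of remaining 10 = 864.5/10 = 86.45
Weighted total:
  Oral exam 61 × 0.05 = 3.05
  Reading responses 99 × 0.1 = 9.9
  Reflections 86.45 × 0.07 = 6.0515
  Discussion 96 × 0.08 = 7.68
  Term paper 25 × 0.06 = 1.5
  Case studies 43 × 0.12 = 5.16
  Assignments 62 × 0.14 = 8.68
  Lab reports 75 × 0.38 = 28.5
Sum = 70.5215
70.5215 is ≥ 64 and < 87 → Proficient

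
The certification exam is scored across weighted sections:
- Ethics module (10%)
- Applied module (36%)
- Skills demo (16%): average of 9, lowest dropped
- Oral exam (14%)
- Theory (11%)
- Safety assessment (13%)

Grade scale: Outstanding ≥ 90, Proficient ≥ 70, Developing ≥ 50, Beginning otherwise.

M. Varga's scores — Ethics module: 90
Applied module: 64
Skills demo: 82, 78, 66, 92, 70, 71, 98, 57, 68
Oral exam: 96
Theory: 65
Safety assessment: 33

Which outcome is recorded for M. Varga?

Developing

Skills demo: drop 57 → average of remaining 8 = 625/8 = 78.125
Weighted total:
  Ethics module 90 × 0.1 = 9
  Applied module 64 × 0.36 = 23.04
  Skills demo 78.125 × 0.16 = 12.5
  Oral exam 96 × 0.14 = 13.44
  Theory 65 × 0.11 = 7.15
  Safety assessment 33 × 0.13 = 4.29
Sum = 69.42
69.42 is ≥ 50 and < 70 → Developing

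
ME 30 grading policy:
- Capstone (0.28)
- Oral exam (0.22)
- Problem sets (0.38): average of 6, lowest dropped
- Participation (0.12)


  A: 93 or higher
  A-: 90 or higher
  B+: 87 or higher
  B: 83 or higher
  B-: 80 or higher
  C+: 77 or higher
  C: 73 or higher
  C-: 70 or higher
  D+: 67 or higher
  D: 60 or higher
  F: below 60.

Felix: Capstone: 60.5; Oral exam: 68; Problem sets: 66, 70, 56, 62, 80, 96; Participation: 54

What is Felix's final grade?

D

Problem sets: drop 56 → average of remaining 5 = 374/5 = 74.8
Weighted total:
  Capstone 60.5 × 0.28 = 16.94
  Oral exam 68 × 0.22 = 14.96
  Problem sets 74.8 × 0.38 = 28.424
  Participation 54 × 0.12 = 6.48
Sum = 66.804
66.804 is ≥ 60 and < 67 → D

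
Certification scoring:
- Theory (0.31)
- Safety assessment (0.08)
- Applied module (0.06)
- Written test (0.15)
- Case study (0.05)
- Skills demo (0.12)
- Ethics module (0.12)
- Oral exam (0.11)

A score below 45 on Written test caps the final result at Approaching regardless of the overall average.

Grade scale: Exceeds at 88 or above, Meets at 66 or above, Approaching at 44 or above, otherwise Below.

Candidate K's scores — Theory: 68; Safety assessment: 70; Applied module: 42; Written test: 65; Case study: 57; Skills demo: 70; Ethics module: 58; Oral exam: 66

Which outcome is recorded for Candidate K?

Approaching

Written test score 65 ≥ 45: minimum met.
Weighted total:
  Theory 68 × 0.31 = 21.08
  Safety assessment 70 × 0.08 = 5.6
  Applied module 42 × 0.06 = 2.52
  Written test 65 × 0.15 = 9.75
  Case study 57 × 0.05 = 2.85
  Skills demo 70 × 0.12 = 8.4
  Ethics module 58 × 0.12 = 6.96
  Oral exam 66 × 0.11 = 7.26
Sum = 64.42
64.42 is ≥ 44 and < 66 → Approaching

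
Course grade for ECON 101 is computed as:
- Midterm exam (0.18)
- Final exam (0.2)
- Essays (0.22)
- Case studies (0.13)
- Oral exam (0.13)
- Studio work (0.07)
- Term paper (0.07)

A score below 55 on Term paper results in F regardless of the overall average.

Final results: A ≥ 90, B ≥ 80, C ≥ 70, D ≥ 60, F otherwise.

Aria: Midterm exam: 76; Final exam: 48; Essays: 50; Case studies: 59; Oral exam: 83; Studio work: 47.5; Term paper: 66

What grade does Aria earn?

D

Term paper score 66 ≥ 55: minimum met.
Weighted total:
  Midterm exam 76 × 0.18 = 13.68
  Final exam 48 × 0.2 = 9.6
  Essays 50 × 0.22 = 11
  Case studies 59 × 0.13 = 7.67
  Oral exam 83 × 0.13 = 10.79
  Studio work 47.5 × 0.07 = 3.325
  Term paper 66 × 0.07 = 4.62
Sum = 60.685
60.685 is ≥ 60 and < 70 → D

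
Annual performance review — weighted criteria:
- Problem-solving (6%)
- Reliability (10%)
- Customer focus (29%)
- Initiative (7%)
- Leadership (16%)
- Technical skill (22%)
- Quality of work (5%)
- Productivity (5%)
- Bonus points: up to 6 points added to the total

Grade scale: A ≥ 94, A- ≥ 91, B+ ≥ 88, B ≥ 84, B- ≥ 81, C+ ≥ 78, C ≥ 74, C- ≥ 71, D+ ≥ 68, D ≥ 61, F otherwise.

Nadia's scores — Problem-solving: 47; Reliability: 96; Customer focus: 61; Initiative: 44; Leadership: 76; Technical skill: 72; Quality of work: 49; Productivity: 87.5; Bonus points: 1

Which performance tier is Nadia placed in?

Weighted total:
  Problem-solving 47 × 0.06 = 2.82
  Reliability 96 × 0.1 = 9.6
  Customer focus 61 × 0.29 = 17.69
  Initiative 44 × 0.07 = 3.08
  Leadership 76 × 0.16 = 12.16
  Technical skill 72 × 0.22 = 15.84
  Quality of work 49 × 0.05 = 2.45
  Productivity 87.5 × 0.05 = 4.375
Sum = 68.015
Bonus points: 68.015 + 1 = 69.015
69.015 is ≥ 68 and < 71 → D+

D+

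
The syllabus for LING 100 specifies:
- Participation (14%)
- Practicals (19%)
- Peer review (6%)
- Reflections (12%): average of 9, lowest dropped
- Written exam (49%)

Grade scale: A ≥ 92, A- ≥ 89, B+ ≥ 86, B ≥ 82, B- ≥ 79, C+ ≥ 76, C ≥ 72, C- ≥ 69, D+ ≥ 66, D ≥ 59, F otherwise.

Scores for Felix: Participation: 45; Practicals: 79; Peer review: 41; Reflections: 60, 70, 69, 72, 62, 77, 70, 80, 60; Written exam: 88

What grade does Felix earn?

C

Reflections: drop 60 → average of remaining 8 = 560/8 = 70
Weighted total:
  Participation 45 × 0.14 = 6.3
  Practicals 79 × 0.19 = 15.01
  Peer review 41 × 0.06 = 2.46
  Reflections 70 × 0.12 = 8.4
  Written exam 88 × 0.49 = 43.12
Sum = 75.29
75.29 is ≥ 72 and < 76 → C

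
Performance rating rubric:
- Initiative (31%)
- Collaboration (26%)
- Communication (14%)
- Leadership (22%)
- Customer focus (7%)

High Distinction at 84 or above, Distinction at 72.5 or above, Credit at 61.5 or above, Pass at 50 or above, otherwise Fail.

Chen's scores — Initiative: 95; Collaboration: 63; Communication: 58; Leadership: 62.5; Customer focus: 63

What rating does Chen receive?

Credit

Weighted total:
  Initiative 95 × 0.31 = 29.45
  Collaboration 63 × 0.26 = 16.38
  Communication 58 × 0.14 = 8.12
  Leadership 62.5 × 0.22 = 13.75
  Customer focus 63 × 0.07 = 4.41
Sum = 72.11
72.11 is ≥ 61.5 and < 72.5 → Credit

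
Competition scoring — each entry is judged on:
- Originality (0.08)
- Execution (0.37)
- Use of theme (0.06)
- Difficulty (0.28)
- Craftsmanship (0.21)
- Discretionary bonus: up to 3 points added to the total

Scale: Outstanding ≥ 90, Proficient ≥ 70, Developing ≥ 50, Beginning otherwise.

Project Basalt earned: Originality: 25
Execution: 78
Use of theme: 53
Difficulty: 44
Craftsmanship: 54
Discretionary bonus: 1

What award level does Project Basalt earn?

Developing

Weighted total:
  Originality 25 × 0.08 = 2
  Execution 78 × 0.37 = 28.86
  Use of theme 53 × 0.06 = 3.18
  Difficulty 44 × 0.28 = 12.32
  Craftsmanship 54 × 0.21 = 11.34
Sum = 57.7
Discretionary bonus: 57.7 + 1 = 58.7
58.7 is ≥ 50 and < 70 → Developing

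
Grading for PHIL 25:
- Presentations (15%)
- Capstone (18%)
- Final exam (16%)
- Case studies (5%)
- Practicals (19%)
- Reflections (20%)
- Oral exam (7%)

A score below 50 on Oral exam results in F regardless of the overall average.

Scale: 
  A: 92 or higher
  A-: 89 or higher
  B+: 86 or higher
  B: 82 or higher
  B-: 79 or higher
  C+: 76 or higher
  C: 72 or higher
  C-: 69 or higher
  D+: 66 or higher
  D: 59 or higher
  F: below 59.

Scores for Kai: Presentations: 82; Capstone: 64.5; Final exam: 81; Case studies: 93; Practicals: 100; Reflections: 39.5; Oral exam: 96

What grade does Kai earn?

Oral exam score 96 ≥ 50: minimum met.
Weighted total:
  Presentations 82 × 0.15 = 12.3
  Capstone 64.5 × 0.18 = 11.61
  Final exam 81 × 0.16 = 12.96
  Case studies 93 × 0.05 = 4.65
  Practicals 100 × 0.19 = 19
  Reflections 39.5 × 0.2 = 7.9
  Oral exam 96 × 0.07 = 6.72
Sum = 75.14
75.14 is ≥ 72 and < 76 → C

C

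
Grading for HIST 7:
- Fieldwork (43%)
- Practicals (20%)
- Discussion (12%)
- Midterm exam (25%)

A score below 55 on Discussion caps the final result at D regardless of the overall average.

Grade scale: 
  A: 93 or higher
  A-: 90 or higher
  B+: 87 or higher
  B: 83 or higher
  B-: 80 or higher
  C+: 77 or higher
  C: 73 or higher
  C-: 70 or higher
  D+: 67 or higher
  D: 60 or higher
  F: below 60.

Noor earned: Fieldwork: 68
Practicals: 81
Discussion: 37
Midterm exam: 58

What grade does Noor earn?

Discussion score 37 < 55: minimum not met.
Weighted total:
  Fieldwork 68 × 0.43 = 29.24
  Practicals 81 × 0.2 = 16.2
  Discussion 37 × 0.12 = 4.44
  Midterm exam 58 × 0.25 = 14.5
Sum = 64.38
64.38 would be D; cap at D applies → D.

D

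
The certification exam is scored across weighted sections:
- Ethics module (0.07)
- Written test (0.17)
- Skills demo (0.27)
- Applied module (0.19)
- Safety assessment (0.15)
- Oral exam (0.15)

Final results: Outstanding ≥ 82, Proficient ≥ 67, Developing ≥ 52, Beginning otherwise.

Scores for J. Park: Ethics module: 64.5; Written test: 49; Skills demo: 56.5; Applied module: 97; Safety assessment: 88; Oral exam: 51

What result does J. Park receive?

Proficient

Weighted total:
  Ethics module 64.5 × 0.07 = 4.515
  Written test 49 × 0.17 = 8.33
  Skills demo 56.5 × 0.27 = 15.255
  Applied module 97 × 0.19 = 18.43
  Safety assessment 88 × 0.15 = 13.2
  Oral exam 51 × 0.15 = 7.65
Sum = 67.38
67.38 is ≥ 67 and < 82 → Proficient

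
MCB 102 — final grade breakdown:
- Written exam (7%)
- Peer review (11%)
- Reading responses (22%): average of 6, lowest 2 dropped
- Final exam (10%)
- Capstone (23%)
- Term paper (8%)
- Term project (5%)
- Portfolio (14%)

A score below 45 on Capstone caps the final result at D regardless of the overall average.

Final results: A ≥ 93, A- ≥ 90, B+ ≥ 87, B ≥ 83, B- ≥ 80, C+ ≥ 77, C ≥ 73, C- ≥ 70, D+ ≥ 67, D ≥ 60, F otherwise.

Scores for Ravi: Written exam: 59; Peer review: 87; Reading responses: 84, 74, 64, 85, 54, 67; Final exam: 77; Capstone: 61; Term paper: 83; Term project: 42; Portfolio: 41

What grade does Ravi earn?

Reading responses: drop 54, 64 → average of remaining 4 = 310/4 = 77.5
Capstone score 61 ≥ 45: minimum met.
Weighted total:
  Written exam 59 × 0.07 = 4.13
  Peer review 87 × 0.11 = 9.57
  Reading responses 77.5 × 0.22 = 17.05
  Final exam 77 × 0.1 = 7.7
  Capstone 61 × 0.23 = 14.03
  Term paper 83 × 0.08 = 6.64
  Term project 42 × 0.05 = 2.1
  Portfolio 41 × 0.14 = 5.74
Sum = 66.96
66.96 is ≥ 60 and < 67 → D

D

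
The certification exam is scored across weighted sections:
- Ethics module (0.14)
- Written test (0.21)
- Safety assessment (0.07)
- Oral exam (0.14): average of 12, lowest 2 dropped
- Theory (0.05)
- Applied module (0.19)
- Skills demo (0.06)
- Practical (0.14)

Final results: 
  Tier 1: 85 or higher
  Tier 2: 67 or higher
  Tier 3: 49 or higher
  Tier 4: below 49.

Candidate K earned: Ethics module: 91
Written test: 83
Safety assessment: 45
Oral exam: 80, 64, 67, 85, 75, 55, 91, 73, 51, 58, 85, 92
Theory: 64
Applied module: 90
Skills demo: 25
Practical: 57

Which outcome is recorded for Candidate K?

Tier 2

Oral exam: drop 51, 55 → average of remaining 10 = 770/10 = 77
Weighted total:
  Ethics module 91 × 0.14 = 12.74
  Written test 83 × 0.21 = 17.43
  Safety assessment 45 × 0.07 = 3.15
  Oral exam 77 × 0.14 = 10.78
  Theory 64 × 0.05 = 3.2
  Applied module 90 × 0.19 = 17.1
  Skills demo 25 × 0.06 = 1.5
  Practical 57 × 0.14 = 7.98
Sum = 73.88
73.88 is ≥ 67 and < 85 → Tier 2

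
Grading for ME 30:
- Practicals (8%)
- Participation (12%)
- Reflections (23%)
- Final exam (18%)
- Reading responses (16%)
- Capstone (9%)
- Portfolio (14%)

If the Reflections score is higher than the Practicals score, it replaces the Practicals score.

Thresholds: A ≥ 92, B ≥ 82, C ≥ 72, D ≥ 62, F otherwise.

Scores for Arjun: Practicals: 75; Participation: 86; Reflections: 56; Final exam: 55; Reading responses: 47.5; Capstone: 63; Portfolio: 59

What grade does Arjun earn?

Reflections (56) ≤ Practicals (75), so Practicals stays at 75.
Weighted total:
  Practicals 75 × 0.08 = 6
  Participation 86 × 0.12 = 10.32
  Reflections 56 × 0.23 = 12.88
  Final exam 55 × 0.18 = 9.9
  Reading responses 47.5 × 0.16 = 7.6
  Capstone 63 × 0.09 = 5.67
  Portfolio 59 × 0.14 = 8.26
Sum = 60.63
60.63 < 62 → F

F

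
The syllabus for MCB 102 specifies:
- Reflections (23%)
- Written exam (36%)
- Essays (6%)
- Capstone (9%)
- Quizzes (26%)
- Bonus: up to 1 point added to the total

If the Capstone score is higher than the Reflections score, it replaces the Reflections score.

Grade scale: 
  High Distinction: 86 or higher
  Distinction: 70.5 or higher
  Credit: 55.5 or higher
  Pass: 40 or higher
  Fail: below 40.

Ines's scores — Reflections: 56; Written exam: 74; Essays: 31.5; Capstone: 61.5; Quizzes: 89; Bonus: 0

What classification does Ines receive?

Distinction

Capstone (61.5) > Reflections (56), so Reflections counts as 61.5.
Weighted total:
  Reflections 61.5 × 0.23 = 14.145
  Written exam 74 × 0.36 = 26.64
  Essays 31.5 × 0.06 = 1.89
  Capstone 61.5 × 0.09 = 5.535
  Quizzes 89 × 0.26 = 23.14
Sum = 71.35
Bonus: 71.35 + 0 = 71.35
71.35 is ≥ 70.5 and < 86 → Distinction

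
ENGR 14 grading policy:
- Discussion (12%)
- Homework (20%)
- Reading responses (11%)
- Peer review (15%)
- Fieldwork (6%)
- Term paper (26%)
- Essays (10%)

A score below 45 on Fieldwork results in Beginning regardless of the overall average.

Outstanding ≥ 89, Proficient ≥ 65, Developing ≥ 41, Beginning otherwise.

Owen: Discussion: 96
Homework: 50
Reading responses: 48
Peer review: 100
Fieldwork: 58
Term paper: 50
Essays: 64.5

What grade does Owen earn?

Developing

Fieldwork score 58 ≥ 45: minimum met.
Weighted total:
  Discussion 96 × 0.12 = 11.52
  Homework 50 × 0.2 = 10
  Reading responses 48 × 0.11 = 5.28
  Peer review 100 × 0.15 = 15
  Fieldwork 58 × 0.06 = 3.48
  Term paper 50 × 0.26 = 13
  Essays 64.5 × 0.1 = 6.45
Sum = 64.73
64.73 is ≥ 41 and < 65 → Developing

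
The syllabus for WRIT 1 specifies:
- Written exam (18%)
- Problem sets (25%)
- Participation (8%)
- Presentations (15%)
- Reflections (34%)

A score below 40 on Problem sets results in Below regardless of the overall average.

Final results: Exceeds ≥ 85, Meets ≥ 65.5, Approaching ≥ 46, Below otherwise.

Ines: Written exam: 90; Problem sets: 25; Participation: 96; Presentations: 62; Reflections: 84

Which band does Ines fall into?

Problem sets score 25 < 40: minimum not met.
Weighted total:
  Written exam 90 × 0.18 = 16.2
  Problem sets 25 × 0.25 = 6.25
  Participation 96 × 0.08 = 7.68
  Presentations 62 × 0.15 = 9.3
  Reflections 84 × 0.34 = 28.56
Sum = 67.99
Because the Problem sets minimum was not met, the result is Below.

Below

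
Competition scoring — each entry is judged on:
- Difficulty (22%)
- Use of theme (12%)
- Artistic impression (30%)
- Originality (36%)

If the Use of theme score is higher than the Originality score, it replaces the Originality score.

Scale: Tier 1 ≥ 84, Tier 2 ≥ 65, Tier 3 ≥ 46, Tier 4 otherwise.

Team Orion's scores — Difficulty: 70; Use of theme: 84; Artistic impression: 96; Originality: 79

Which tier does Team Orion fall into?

Tier 1

Use of theme (84) > Originality (79), so Originality counts as 84.
Weighted total:
  Difficulty 70 × 0.22 = 15.4
  Use of theme 84 × 0.12 = 10.08
  Artistic impression 96 × 0.3 = 28.8
  Originality 84 × 0.36 = 30.24
Sum = 84.52
84.52 ≥ 84 → Tier 1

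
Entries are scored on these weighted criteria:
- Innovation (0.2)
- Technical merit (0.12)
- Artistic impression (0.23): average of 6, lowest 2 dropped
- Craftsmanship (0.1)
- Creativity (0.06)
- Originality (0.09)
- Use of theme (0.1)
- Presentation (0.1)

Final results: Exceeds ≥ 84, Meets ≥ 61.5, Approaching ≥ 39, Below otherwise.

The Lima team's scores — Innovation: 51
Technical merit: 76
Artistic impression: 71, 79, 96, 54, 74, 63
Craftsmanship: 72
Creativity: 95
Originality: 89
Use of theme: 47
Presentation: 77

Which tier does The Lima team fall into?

Artistic impression: drop 54, 63 → average of remaining 4 = 320/4 = 80
Weighted total:
  Innovation 51 × 0.2 = 10.2
  Technical merit 76 × 0.12 = 9.12
  Artistic impression 80 × 0.23 = 18.4
  Craftsmanship 72 × 0.1 = 7.2
  Creativity 95 × 0.06 = 5.7
  Originality 89 × 0.09 = 8.01
  Use of theme 47 × 0.1 = 4.7
  Presentation 77 × 0.1 = 7.7
Sum = 71.03
71.03 is ≥ 61.5 and < 84 → Meets

Meets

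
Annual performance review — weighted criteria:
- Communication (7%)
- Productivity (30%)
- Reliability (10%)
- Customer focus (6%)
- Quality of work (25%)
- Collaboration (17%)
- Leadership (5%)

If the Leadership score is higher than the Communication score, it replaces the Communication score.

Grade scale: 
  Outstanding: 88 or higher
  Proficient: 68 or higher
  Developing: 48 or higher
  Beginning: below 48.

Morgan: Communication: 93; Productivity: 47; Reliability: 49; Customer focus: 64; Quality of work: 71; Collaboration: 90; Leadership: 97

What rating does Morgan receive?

Leadership (97) > Communication (93), so Communication counts as 97.
Weighted total:
  Communication 97 × 0.07 = 6.79
  Productivity 47 × 0.3 = 14.1
  Reliability 49 × 0.1 = 4.9
  Customer focus 64 × 0.06 = 3.84
  Quality of work 71 × 0.25 = 17.75
  Collaboration 90 × 0.17 = 15.3
  Leadership 97 × 0.05 = 4.85
Sum = 67.53
67.53 is ≥ 48 and < 68 → Developing

Developing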